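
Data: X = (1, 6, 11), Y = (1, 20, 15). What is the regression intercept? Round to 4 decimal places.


a = ybar - b*xbar, where b = sum((xi-xbar)(yi-ybar)) / sum((xi-xbar)^2)
n = 3, xbar = 18/3 = 6, ybar = 36/3 = 12
Sxy = sum((xi-xbar)(yi-ybar)) = 70
Sxx = sum((xi-xbar)^2) = 50
b = Sxy / Sxx = 1.4
a = 12 - 1.4 * 6 = 3.6

3.6000


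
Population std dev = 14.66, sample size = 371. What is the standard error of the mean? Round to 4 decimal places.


SE = sigma / sqrt(n)
sqrt(371) ≈ 19.261360
SE = 14.66 / 19.261360 ≈ 0.761109

0.7611


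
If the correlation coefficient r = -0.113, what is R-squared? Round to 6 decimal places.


R^2 = r^2 = (-0.113)^2 = 0.012769

0.012769


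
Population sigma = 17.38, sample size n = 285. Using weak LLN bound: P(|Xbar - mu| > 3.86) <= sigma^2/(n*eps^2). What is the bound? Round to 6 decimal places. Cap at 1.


bound = min(1, sigma^2/(n*eps^2))
sigma^2 = 17.38^2 = 302.0644
n*eps^2 = 285 * 3.86^2 = 285 * 14.8996 = 4246.386
sigma^2/(n*eps^2) = 302.0644 / 4246.386 ≈ 0.07113447

0.071134


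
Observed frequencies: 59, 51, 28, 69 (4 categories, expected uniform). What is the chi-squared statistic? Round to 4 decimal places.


chi2 = sum((O-E)^2/E), E = total/4
total = 207, E = 207/4 = 51.75
(59 - 51.75)^2 / 51.75 = 52.5625 / 51.75 = 841/828 ≈ 1.015700
(51 - 51.75)^2 / 51.75 = 0.5625 / 51.75 = 1/92 ≈ 0.010870
(28 - 51.75)^2 / 51.75 = 564.0625 / 51.75 = 9025/828 ≈ 10.899758
(69 - 51.75)^2 / 51.75 = 297.5625 / 51.75 = 5.75
chi2 = 3659/207 ≈ 17.676329

17.6763


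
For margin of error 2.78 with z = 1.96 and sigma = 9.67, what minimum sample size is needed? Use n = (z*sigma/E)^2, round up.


z*sigma/E = 1.96 * 9.67 / 2.78 = 47383/6950 ≈ 6.817698
(z*sigma/E)^2 ≈ 46.481004
round up: n = 47

47


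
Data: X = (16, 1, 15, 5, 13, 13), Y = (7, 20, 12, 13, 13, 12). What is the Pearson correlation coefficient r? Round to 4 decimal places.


r = sum((xi-xbar)(yi-ybar)) / sqrt(sum((xi-xbar)^2) * sum((yi-ybar)^2))
n = 6, xbar = 63/6 = 10.5, ybar = 77/6 ≈ 12.833333
Sxy = sum((xi-xbar)(yi-ybar)) = -106.5
Sxx = sum((xi-xbar)^2) = 183.5
Syy = sum((yi-ybar)^2) = 521/6 ≈ 86.833333
sqrt(Sxx*Syy) ≈ 126.229619
r = Sxy / sqrt(Sxx*Syy) = -106.5 / 126.229619 ≈ -0.843701

-0.8437


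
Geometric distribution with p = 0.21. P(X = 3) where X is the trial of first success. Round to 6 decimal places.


P = (1-p)^(k-1) * p
(1-p)^(k-1) = 0.79^2 = 0.6241
P = 0.6241 * 0.21 = 0.131061

0.131061


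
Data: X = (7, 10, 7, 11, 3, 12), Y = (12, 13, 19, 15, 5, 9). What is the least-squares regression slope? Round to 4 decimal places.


b = sum((xi-xbar)(yi-ybar)) / sum((xi-xbar)^2)
n = 6, xbar = 50/6 = 25/3 ≈ 8.333333, ybar = 73/6 ≈ 12.166667
Sxy = sum((xi-xbar)(yi-ybar)) = 80/3 ≈ 26.666667
Sxx = sum((xi-xbar)^2) = 166/3 ≈ 55.333333
b = Sxy / Sxx = 40/83 ≈ 0.481928

0.4819


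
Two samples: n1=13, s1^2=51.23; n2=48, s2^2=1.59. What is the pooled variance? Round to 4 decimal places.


sp^2 = ((n1-1)*s1^2 + (n2-1)*s2^2)/(n1+n2-2)
(n1-1)*s1^2 = 12 * 51.23 = 614.76
(n2-1)*s2^2 = 47 * 1.59 = 74.73
numerator = 614.76 + 74.73 = 689.49
n1+n2-2 = 59
sp^2 = 689.49 / 59 = 68949/5900 ≈ 11.686271

11.6863


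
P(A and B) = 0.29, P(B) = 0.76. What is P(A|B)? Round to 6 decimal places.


P(A|B) = P(A and B) / P(B) = 0.29 / 0.76 = 29/76 ≈ 0.38157895

0.381579


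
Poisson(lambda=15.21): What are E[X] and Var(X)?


E[X] = Var(X) = lambda = 15.21

15.21, 15.21


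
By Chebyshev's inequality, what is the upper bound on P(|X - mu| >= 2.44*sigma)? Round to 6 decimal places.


P <= 1/k^2
k^2 = 2.44^2 = 5.9536
1/k^2 = 1 / 5.9536 = 625/3721 ≈ 0.16796560

0.167966


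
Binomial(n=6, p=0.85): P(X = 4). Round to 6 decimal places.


P = C(n,k) * p^k * (1-p)^(n-k)
C(6,4) = 15
p^k = 0.85^4 ≈ 0.5220063
(1-p)^(n-k) = 0.15^2 = 0.0225
P = 15 * 0.5220063 * 0.0225 ≈ 0.176177

0.176177


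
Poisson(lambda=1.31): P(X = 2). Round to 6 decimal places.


P = e^(-lam) * lam^k / k!
e^(-1.31) ≈ 0.2698201
lam^k = 1.31^2 = 1.7161
k! = 2! = 2
P = 0.2698201 * 1.7161 / 2 ≈ 0.231519

0.231519


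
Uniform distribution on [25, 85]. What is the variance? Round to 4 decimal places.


Var = (b-a)^2 / 12
(b-a)^2 = (85 - 25)^2 = 3600
Var = 3600/12 = 300

300.0000


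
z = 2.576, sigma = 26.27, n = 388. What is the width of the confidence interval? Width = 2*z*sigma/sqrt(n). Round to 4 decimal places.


width = 2*z*sigma/sqrt(n)
2*z*sigma = 2 * 2.576 * 26.27 = 135.34304
sqrt(388) ≈ 19.697716
width = 135.34304 / 19.697716 ≈ 6.871002

6.8710


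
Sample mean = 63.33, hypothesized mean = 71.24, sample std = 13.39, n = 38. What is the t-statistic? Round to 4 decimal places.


t = (xbar - mu0) / (s/sqrt(n))
xbar - mu0 = 63.33 - 71.24 = -7.91
sqrt(38) ≈ 6.16441400
s/sqrt(n) = 13.39 / 6.16441400 ≈ 2.17214483
t = -7.91 / 2.17214483 ≈ -3.641562

-3.6416


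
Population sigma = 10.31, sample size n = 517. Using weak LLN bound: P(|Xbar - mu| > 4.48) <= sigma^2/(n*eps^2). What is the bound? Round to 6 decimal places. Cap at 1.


bound = min(1, sigma^2/(n*eps^2))
sigma^2 = 10.31^2 = 106.2961
n*eps^2 = 517 * 4.48^2 = 517 * 20.0704 = 10376.3968
sigma^2/(n*eps^2) = 106.2961 / 10376.3968 ≈ 0.01024403

0.010244


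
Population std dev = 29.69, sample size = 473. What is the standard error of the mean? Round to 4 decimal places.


SE = sigma / sqrt(n)
sqrt(473) ≈ 21.748563
SE = 29.69 / 21.748563 ≈ 1.365148

1.3651


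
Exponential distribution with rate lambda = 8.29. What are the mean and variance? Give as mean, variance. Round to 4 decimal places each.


mean = 1/lam, var = 1/lam^2
mean = 1 / 8.29 = 100/829 ≈ 0.120627
lam^2 = 8.29^2 = 68.7241
var = 1 / 68.7241 ≈ 0.014551

0.1206, 0.0146


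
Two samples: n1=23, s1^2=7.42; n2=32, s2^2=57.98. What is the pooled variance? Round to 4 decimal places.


sp^2 = ((n1-1)*s1^2 + (n2-1)*s2^2)/(n1+n2-2)
(n1-1)*s1^2 = 22 * 7.42 = 163.24
(n2-1)*s2^2 = 31 * 57.98 = 1797.38
numerator = 163.24 + 1797.38 = 1960.62
n1+n2-2 = 53
sp^2 = 1960.62 / 53 = 98031/2650 ≈ 36.992830

36.9928


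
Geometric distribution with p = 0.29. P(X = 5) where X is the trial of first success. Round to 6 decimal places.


P = (1-p)^(k-1) * p
(1-p)^(k-1) = 0.71^4 ≈ 0.2541168
P = 0.2541168 * 0.29 ≈ 0.07369387

0.073694


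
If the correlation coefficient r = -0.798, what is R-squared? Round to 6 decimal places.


R^2 = r^2 = (-0.798)^2 = 0.636804

0.636804


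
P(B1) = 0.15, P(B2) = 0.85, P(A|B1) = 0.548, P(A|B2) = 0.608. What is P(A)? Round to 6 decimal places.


P(A) = P(A|B1)*P(B1) + P(A|B2)*P(B2)
P(A|B1)*P(B1) = 0.548 * 0.15 = 0.0822
P(A|B2)*P(B2) = 0.608 * 0.85 = 0.5168
P(A) = 0.0822 + 0.5168 = 0.599

0.599000


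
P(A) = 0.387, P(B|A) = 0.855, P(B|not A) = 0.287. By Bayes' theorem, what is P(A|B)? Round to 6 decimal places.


P(A|B) = P(B|A)*P(A) / P(B), P(B) = P(B|A)*P(A) + P(B|not A)*P(not A)
P(B|A)*P(A) = 0.855 * 0.387 = 0.330885
P(B|not A)*P(not A) = 0.287 * 0.613 = 0.175931
P(B) = 0.330885 + 0.175931 = 0.506816
P(A|B) = 0.330885 / 0.506816 ≈ 0.65287008

0.652870


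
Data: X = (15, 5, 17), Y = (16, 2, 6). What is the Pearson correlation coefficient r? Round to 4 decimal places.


r = sum((xi-xbar)(yi-ybar)) / sqrt(sum((xi-xbar)^2) * sum((yi-ybar)^2))
n = 3, xbar = 37/3 ≈ 12.333333, ybar = 24/3 = 8
Sxy = sum((xi-xbar)(yi-ybar)) = 56
Sxx = sum((xi-xbar)^2) = 248/3 ≈ 82.666667
Syy = sum((yi-ybar)^2) = 104
sqrt(Sxx*Syy) ≈ 92.721806
r = Sxy / sqrt(Sxx*Syy) = 56 / 92.721806 ≈ 0.603957

0.6040


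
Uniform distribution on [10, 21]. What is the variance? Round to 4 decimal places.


Var = (b-a)^2 / 12
(b-a)^2 = (21 - 10)^2 = 121
Var = 121/12 ≈ 10.083333

10.0833


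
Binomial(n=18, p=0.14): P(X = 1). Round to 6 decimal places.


P = C(n,k) * p^k * (1-p)^(n-k)
C(18,1) = 18
p^k = 0.14^1 = 0.14
(1-p)^(n-k) = 0.86^17 ≈ 0.07699698
P = 18 * 0.14 * 0.07699698 ≈ 0.194032

0.194032


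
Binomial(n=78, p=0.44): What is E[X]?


E[X] = n*p = 78 * 0.44 = 34.32

34.32


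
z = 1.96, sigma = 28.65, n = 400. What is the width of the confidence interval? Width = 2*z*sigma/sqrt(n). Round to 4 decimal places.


width = 2*z*sigma/sqrt(n)
2*z*sigma = 2 * 1.96 * 28.65 = 112.308
sqrt(400) = 20
width = 112.308 / 20 = 5.6154

5.6154


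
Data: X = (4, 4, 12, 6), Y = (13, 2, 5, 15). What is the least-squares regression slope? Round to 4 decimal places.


b = sum((xi-xbar)(yi-ybar)) / sum((xi-xbar)^2)
n = 4, xbar = 26/4 = 6.5, ybar = 35/4 = 8.75
Sxy = sum((xi-xbar)(yi-ybar)) = -17.5
Sxx = sum((xi-xbar)^2) = 43
b = Sxy / Sxx = -35/86 ≈ -0.406977

-0.4070


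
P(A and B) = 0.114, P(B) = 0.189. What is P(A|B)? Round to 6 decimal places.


P(A|B) = P(A and B) / P(B) = 0.114 / 0.189 = 38/63 ≈ 0.60317460

0.603175


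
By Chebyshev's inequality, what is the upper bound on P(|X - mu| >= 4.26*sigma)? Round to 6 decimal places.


P <= 1/k^2
k^2 = 4.26^2 = 18.1476
1/k^2 = 1 / 18.1476 ≈ 0.05510371

0.055104


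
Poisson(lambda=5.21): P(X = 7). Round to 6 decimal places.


P = e^(-lam) * lam^k / k!
e^(-5.21) ≈ 0.005461674
lam^k = 5.21^7 ≈ 104199.122854
k! = 7! = 5040
P = 0.005461674 * 104199.122854 / 5040 ≈ 0.112917

0.112917


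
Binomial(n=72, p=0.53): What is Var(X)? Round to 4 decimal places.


Var = n*p*(1-p) = 72 * 0.53 * 0.47 = 17.9352

17.9352


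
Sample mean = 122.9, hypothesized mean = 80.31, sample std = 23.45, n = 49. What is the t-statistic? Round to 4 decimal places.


t = (xbar - mu0) / (s/sqrt(n))
xbar - mu0 = 122.9 - 80.31 = 42.59
sqrt(49) = 7
s/sqrt(n) = 23.45 / 7 = 3.35
t = 42.59 / 3.35 = 4259/335 ≈ 12.713433

12.7134


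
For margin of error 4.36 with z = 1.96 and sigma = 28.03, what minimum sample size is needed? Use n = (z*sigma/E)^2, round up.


z*sigma/E = 1.96 * 28.03 / 4.36 ≈ 12.600642
(z*sigma/E)^2 ≈ 158.776184
round up: n = 159

159


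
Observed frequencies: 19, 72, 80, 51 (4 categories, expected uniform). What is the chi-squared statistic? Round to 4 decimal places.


chi2 = sum((O-E)^2/E), E = total/4
total = 222, E = 222/4 = 55.5
(19 - 55.5)^2 / 55.5 = 1332.25 / 55.5 = 5329/222 ≈ 24.004505
(72 - 55.5)^2 / 55.5 = 272.25 / 55.5 = 363/74 ≈ 4.905405
(80 - 55.5)^2 / 55.5 = 600.25 / 55.5 = 2401/222 ≈ 10.815315
(51 - 55.5)^2 / 55.5 = 20.25 / 55.5 = 27/74 ≈ 0.364865
chi2 = 4450/111 ≈ 40.090090

40.0901


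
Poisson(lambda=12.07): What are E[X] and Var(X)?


E[X] = Var(X) = lambda = 12.07

12.07, 12.07


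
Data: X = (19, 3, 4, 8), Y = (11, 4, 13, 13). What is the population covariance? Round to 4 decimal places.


Cov = (1/n)*sum((xi-xbar)(yi-ybar))
n = 4, xbar = 34/4 = 8.5, ybar = 41/4 = 10.25
sum((xi-xbar)(yi-ybar)) = 28.5
Cov = 28.5 / 4 = 7.125

7.1250


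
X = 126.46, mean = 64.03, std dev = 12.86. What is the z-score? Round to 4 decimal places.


z = (X - mu) / sigma
X - mu = 126.46 - 64.03 = 62.43
z = 62.43 / 12.86 = 6243/1286 ≈ 4.854588

4.8546


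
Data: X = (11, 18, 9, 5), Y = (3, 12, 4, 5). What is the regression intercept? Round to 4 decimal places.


a = ybar - b*xbar, where b = sum((xi-xbar)(yi-ybar)) / sum((xi-xbar)^2)
n = 4, xbar = 43/4 = 10.75, ybar = 24/4 = 6
Sxy = sum((xi-xbar)(yi-ybar)) = 52
Sxx = sum((xi-xbar)^2) = 88.75
b = Sxy / Sxx = 208/355 ≈ 0.585915
a = 6 - 0.585915 * 10.75 = -106/355 ≈ -0.298592

-0.2986


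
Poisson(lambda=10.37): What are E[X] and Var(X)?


E[X] = Var(X) = lambda = 10.37

10.37, 10.37


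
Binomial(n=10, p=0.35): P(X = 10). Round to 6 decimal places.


P = C(n,k) * p^k * (1-p)^(n-k)
C(10,10) = 1
p^k = 0.35^10 ≈ 0.00002758547
(1-p)^(n-k) = 0.65^0 = 1
P = 1 * 0.00002758547 * 1 ≈ 0.000028

0.000028


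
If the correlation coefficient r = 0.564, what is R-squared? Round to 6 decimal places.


R^2 = r^2 = (0.564)^2 = 0.318096

0.318096


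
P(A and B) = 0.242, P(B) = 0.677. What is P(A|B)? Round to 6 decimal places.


P(A|B) = P(A and B) / P(B) = 0.242 / 0.677 = 242/677 ≈ 0.35745938

0.357459


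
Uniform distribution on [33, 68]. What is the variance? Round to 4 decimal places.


Var = (b-a)^2 / 12
(b-a)^2 = (68 - 33)^2 = 1225
Var = 1225/12 ≈ 102.083333

102.0833


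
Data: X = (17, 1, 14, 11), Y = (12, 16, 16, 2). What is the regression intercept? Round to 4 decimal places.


a = ybar - b*xbar, where b = sum((xi-xbar)(yi-ybar)) / sum((xi-xbar)^2)
n = 4, xbar = 43/4 = 10.75, ybar = 46/4 = 11.5
Sxy = sum((xi-xbar)(yi-ybar)) = -28.5
Sxx = sum((xi-xbar)^2) = 144.75
b = Sxy / Sxx = -38/193 ≈ -0.196891
a = 11.5 - (-0.196891) * 10.75 = 2628/193 ≈ 13.616580

13.6166


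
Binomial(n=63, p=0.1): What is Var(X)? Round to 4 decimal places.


Var = n*p*(1-p) = 63 * 0.1 * 0.9 = 5.67

5.6700


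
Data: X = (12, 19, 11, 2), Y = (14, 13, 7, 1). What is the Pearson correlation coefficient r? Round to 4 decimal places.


r = sum((xi-xbar)(yi-ybar)) / sqrt(sum((xi-xbar)^2) * sum((yi-ybar)^2))
n = 4, xbar = 44/4 = 11, ybar = 35/4 = 8.75
Sxy = sum((xi-xbar)(yi-ybar)) = 109
Sxx = sum((xi-xbar)^2) = 146
Syy = sum((yi-ybar)^2) = 108.75
sqrt(Sxx*Syy) ≈ 126.005952
r = Sxy / sqrt(Sxx*Syy) = 109 / 126.005952 ≈ 0.865039

0.8650


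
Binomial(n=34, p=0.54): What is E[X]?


E[X] = n*p = 34 * 0.54 = 18.36

18.36


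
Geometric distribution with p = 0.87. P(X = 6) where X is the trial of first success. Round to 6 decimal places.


P = (1-p)^(k-1) * p
(1-p)^(k-1) = 0.13^5 = 0.0000371293
P = 0.0000371293 * 0.87 ≈ 0.00003230249

0.000032


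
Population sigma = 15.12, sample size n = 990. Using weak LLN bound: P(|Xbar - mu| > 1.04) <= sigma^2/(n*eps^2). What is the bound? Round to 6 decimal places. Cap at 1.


bound = min(1, sigma^2/(n*eps^2))
sigma^2 = 15.12^2 = 228.6144
n*eps^2 = 990 * 1.04^2 = 990 * 1.0816 = 1070.784
sigma^2/(n*eps^2) = 228.6144 / 1070.784 ≈ 0.21350188

0.213502


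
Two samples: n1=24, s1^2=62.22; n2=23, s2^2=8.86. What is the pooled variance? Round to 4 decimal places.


sp^2 = ((n1-1)*s1^2 + (n2-1)*s2^2)/(n1+n2-2)
(n1-1)*s1^2 = 23 * 62.22 = 1431.06
(n2-1)*s2^2 = 22 * 8.86 = 194.92
numerator = 1431.06 + 194.92 = 1625.98
n1+n2-2 = 45
sp^2 = 1625.98 / 45 = 81299/2250 ≈ 36.132889

36.1329


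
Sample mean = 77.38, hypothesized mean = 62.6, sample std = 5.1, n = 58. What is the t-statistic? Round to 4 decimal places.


t = (xbar - mu0) / (s/sqrt(n))
xbar - mu0 = 77.38 - 62.6 = 14.78
sqrt(58) ≈ 7.61577311
s/sqrt(n) = 5.1 / 7.61577311 ≈ 0.66966281
t = 14.78 / 0.66966281 ≈ 22.070809

22.0708


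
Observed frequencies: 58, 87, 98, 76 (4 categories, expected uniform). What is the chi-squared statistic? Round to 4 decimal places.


chi2 = sum((O-E)^2/E), E = total/4
total = 319, E = 319/4 = 79.75
(58 - 79.75)^2 / 79.75 = 473.0625 / 79.75 = 261/44 ≈ 5.931818
(87 - 79.75)^2 / 79.75 = 52.5625 / 79.75 = 29/44 ≈ 0.659091
(98 - 79.75)^2 / 79.75 = 333.0625 / 79.75 = 5329/1276 ≈ 4.176332
(76 - 79.75)^2 / 79.75 = 14.0625 / 79.75 = 225/1276 ≈ 0.176332
chi2 = 3491/319 ≈ 10.943574

10.9436


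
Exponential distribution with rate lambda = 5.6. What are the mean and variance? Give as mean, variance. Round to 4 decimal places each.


mean = 1/lam, var = 1/lam^2
mean = 1 / 5.6 = 5/28 ≈ 0.178571
lam^2 = 5.6^2 = 31.36
var = 1 / 31.36 = 25/784 ≈ 0.031888

0.1786, 0.0319


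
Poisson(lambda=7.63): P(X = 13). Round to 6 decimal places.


P = e^(-lam) * lam^k / k!
e^(-7.63) ≈ 0.0004856609
lam^k = 7.63^13 ≈ 297042774971.786120
k! = 13! = 6227020800
P = 0.0004856609 * 297042774971.786120 / 6227020800 ≈ 0.023167

0.023167


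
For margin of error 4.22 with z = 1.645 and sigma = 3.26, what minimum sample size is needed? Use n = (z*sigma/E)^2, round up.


z*sigma/E = 1.645 * 3.26 / 4.22 ≈ 1.270782
(z*sigma/E)^2 ≈ 1.614887
round up: n = 2

2


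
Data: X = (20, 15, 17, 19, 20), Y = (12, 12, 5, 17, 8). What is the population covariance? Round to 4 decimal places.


Cov = (1/n)*sum((xi-xbar)(yi-ybar))
n = 5, xbar = 91/5 = 18.2, ybar = 54/5 = 10.8
sum((xi-xbar)(yi-ybar)) = 5.2
Cov = 5.2 / 5 = 1.04

1.0400


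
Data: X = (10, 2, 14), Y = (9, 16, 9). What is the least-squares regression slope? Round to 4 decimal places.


b = sum((xi-xbar)(yi-ybar)) / sum((xi-xbar)^2)
n = 3, xbar = 26/3 ≈ 8.666667, ybar = 34/3 ≈ 11.333333
Sxy = sum((xi-xbar)(yi-ybar)) = -140/3 ≈ -46.666667
Sxx = sum((xi-xbar)^2) = 224/3 ≈ 74.666667
b = Sxy / Sxx = -0.625

-0.6250


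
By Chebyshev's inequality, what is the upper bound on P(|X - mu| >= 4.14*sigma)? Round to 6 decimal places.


P <= 1/k^2
k^2 = 4.14^2 = 17.1396
1/k^2 = 1 / 17.1396 ≈ 0.05834442

0.058344


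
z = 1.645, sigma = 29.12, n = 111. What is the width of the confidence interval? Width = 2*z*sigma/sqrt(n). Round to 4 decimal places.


width = 2*z*sigma/sqrt(n)
2*z*sigma = 2 * 1.645 * 29.12 = 95.8048
sqrt(111) ≈ 10.535654
width = 95.8048 / 10.535654 ≈ 9.093389

9.0934


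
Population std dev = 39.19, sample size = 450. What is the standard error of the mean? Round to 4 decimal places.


SE = sigma / sqrt(n)
sqrt(450) ≈ 21.213203
SE = 39.19 / 21.213203 ≈ 1.847434

1.8474


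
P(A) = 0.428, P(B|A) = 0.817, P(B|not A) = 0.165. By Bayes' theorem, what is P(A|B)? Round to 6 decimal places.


P(A|B) = P(B|A)*P(A) / P(B), P(B) = P(B|A)*P(A) + P(B|not A)*P(not A)
P(B|A)*P(A) = 0.817 * 0.428 = 0.349676
P(B|not A)*P(not A) = 0.165 * 0.572 = 0.09438
P(B) = 0.349676 + 0.09438 = 0.444056
P(A|B) = 0.349676 / 0.444056 ≈ 0.78745924

0.787459


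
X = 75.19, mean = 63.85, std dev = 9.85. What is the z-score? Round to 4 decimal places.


z = (X - mu) / sigma
X - mu = 75.19 - 63.85 = 11.34
z = 11.34 / 9.85 = 1134/985 ≈ 1.151269

1.1513


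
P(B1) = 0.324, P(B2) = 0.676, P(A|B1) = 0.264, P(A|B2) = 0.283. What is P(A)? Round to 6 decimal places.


P(A) = P(A|B1)*P(B1) + P(A|B2)*P(B2)
P(A|B1)*P(B1) = 0.264 * 0.324 = 0.085536
P(A|B2)*P(B2) = 0.283 * 0.676 = 0.191308
P(A) = 0.085536 + 0.191308 = 0.276844

0.276844


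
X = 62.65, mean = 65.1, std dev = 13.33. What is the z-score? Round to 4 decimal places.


z = (X - mu) / sigma
X - mu = 62.65 - 65.1 = -2.45
z = -2.45 / 13.33 = -245/1333 ≈ -0.183796

-0.1838


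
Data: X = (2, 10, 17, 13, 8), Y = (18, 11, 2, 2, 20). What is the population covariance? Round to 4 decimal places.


Cov = (1/n)*sum((xi-xbar)(yi-ybar))
n = 5, xbar = 50/5 = 10, ybar = 53/5 = 10.6
sum((xi-xbar)(yi-ybar)) = -164
Cov = -164 / 5 = -32.8

-32.8000


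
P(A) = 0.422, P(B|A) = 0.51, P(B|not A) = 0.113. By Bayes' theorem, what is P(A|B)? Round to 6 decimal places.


P(A|B) = P(B|A)*P(A) / P(B), P(B) = P(B|A)*P(A) + P(B|not A)*P(not A)
P(B|A)*P(A) = 0.51 * 0.422 = 0.21522
P(B|not A)*P(not A) = 0.113 * 0.578 = 0.065314
P(B) = 0.21522 + 0.065314 = 0.280534
P(A|B) = 0.21522 / 0.280534 = 6330/8251 ≈ 0.76717974

0.767180


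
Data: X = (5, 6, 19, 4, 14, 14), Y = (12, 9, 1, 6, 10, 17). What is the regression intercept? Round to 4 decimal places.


a = ybar - b*xbar, where b = sum((xi-xbar)(yi-ybar)) / sum((xi-xbar)^2)
n = 6, xbar = 62/6 = 31/3 ≈ 10.333333, ybar = 55/6 ≈ 9.166667
Sxy = sum((xi-xbar)(yi-ybar)) = -100/3 ≈ -33.333333
Sxx = sum((xi-xbar)^2) = 568/3 ≈ 189.333333
b = Sxy / Sxx = -25/142 ≈ -0.176056
a = 9.166667 - (-0.176056) * 10.333333 = 780/71 ≈ 10.985915

10.9859


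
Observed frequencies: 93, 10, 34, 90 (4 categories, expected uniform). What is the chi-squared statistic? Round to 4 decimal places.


chi2 = sum((O-E)^2/E), E = total/4
total = 227, E = 227/4 = 56.75
(93 - 56.75)^2 / 56.75 = 1314.0625 / 56.75 = 21025/908 ≈ 23.155286
(10 - 56.75)^2 / 56.75 = 2185.5625 / 56.75 = 34969/908 ≈ 38.512115
(34 - 56.75)^2 / 56.75 = 517.5625 / 56.75 = 8281/908 ≈ 9.120044
(90 - 56.75)^2 / 56.75 = 1105.5625 / 56.75 = 17689/908 ≈ 19.481278
chi2 = 20491/227 ≈ 90.268722

90.2687


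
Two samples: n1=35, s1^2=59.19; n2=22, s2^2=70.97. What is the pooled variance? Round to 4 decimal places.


sp^2 = ((n1-1)*s1^2 + (n2-1)*s2^2)/(n1+n2-2)
(n1-1)*s1^2 = 34 * 59.19 = 2012.46
(n2-1)*s2^2 = 21 * 70.97 = 1490.37
numerator = 2012.46 + 1490.37 = 3502.83
n1+n2-2 = 55
sp^2 = 3502.83 / 55 = 350283/5500 ≈ 63.687818

63.6878


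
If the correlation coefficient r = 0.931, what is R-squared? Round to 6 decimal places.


R^2 = r^2 = (0.931)^2 = 0.866761

0.866761


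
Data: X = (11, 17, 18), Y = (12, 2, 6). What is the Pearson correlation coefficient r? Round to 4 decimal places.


r = sum((xi-xbar)(yi-ybar)) / sqrt(sum((xi-xbar)^2) * sum((yi-ybar)^2))
n = 3, xbar = 46/3 ≈ 15.333333, ybar = 20/3 ≈ 6.666667
Sxy = sum((xi-xbar)(yi-ybar)) = -98/3 ≈ -32.666667
Sxx = sum((xi-xbar)^2) = 86/3 ≈ 28.666667
Syy = sum((yi-ybar)^2) = 152/3 ≈ 50.666667
sqrt(Sxx*Syy) ≈ 38.110949
r = Sxy / sqrt(Sxx*Syy) = -32.666667 / 38.110949 ≈ -0.857146

-0.8571


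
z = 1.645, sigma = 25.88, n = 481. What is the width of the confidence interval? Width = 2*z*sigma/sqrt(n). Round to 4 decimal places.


width = 2*z*sigma/sqrt(n)
2*z*sigma = 2 * 1.645 * 25.88 = 85.1452
sqrt(481) ≈ 21.931712
width = 85.1452 / 21.931712 ≈ 3.882287

3.8823


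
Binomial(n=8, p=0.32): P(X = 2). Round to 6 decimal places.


P = C(n,k) * p^k * (1-p)^(n-k)
C(8,2) = 28
p^k = 0.32^2 = 0.1024
(1-p)^(n-k) = 0.68^6 ≈ 0.09886748
P = 28 * 0.1024 * 0.09886748 ≈ 0.283473

0.283473


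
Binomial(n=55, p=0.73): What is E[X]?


E[X] = n*p = 55 * 0.73 = 40.15

40.15


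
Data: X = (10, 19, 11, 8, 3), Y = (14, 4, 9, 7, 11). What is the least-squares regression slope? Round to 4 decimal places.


b = sum((xi-xbar)(yi-ybar)) / sum((xi-xbar)^2)
n = 5, xbar = 51/5 = 10.2, ybar = 45/5 = 9
Sxy = sum((xi-xbar)(yi-ybar)) = -55
Sxx = sum((xi-xbar)^2) = 134.8
b = Sxy / Sxx = -275/674 ≈ -0.408012

-0.4080


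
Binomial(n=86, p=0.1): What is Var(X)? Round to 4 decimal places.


Var = n*p*(1-p) = 86 * 0.1 * 0.9 = 7.74

7.7400


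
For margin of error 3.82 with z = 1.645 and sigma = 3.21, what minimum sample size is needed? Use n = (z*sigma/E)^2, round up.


z*sigma/E = 1.645 * 3.21 / 3.82 ≈ 1.382317
(z*sigma/E)^2 ≈ 1.910800
round up: n = 2

2


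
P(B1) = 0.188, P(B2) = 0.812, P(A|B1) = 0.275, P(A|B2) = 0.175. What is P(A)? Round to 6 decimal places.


P(A) = P(A|B1)*P(B1) + P(A|B2)*P(B2)
P(A|B1)*P(B1) = 0.275 * 0.188 = 0.0517
P(A|B2)*P(B2) = 0.175 * 0.812 = 0.1421
P(A) = 0.0517 + 0.1421 = 0.1938

0.193800


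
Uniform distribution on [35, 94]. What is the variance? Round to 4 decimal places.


Var = (b-a)^2 / 12
(b-a)^2 = (94 - 35)^2 = 3481
Var = 3481/12 ≈ 290.083333

290.0833


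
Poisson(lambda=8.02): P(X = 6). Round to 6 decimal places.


P = e^(-lam) * lam^k / k!
e^(-8.02) ≈ 0.0003288200
lam^k = 8.02^6 ≈ 266100.818074
k! = 6! = 720
P = 0.0003288200 * 266100.818074 / 720 ≈ 0.121527

0.121527


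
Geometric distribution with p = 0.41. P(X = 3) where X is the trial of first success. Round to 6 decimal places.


P = (1-p)^(k-1) * p
(1-p)^(k-1) = 0.59^2 = 0.3481
P = 0.3481 * 0.41 = 0.142721

0.142721


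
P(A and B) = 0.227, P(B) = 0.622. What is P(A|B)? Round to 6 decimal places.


P(A|B) = P(A and B) / P(B) = 0.227 / 0.622 = 227/622 ≈ 0.36495177

0.364952


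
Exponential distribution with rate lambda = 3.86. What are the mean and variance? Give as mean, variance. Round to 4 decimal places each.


mean = 1/lam, var = 1/lam^2
mean = 1 / 3.86 = 50/193 ≈ 0.259067
lam^2 = 3.86^2 = 14.8996
var = 1 / 14.8996 ≈ 0.067116

0.2591, 0.0671


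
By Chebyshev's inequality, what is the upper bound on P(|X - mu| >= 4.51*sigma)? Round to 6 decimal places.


P <= 1/k^2
k^2 = 4.51^2 = 20.3401
1/k^2 = 1 / 20.3401 ≈ 0.04916397

0.049164


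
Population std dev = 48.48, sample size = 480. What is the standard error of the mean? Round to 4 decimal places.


SE = sigma / sqrt(n)
sqrt(480) ≈ 21.908902
SE = 48.48 / 21.908902 ≈ 2.212799

2.2128


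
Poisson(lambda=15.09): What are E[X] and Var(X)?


E[X] = Var(X) = lambda = 15.09

15.09, 15.09


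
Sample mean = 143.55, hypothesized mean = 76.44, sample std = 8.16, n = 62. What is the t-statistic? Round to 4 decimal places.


t = (xbar - mu0) / (s/sqrt(n))
xbar - mu0 = 143.55 - 76.44 = 67.11
sqrt(62) ≈ 7.87400787
s/sqrt(n) = 8.16 / 7.87400787 ≈ 1.03632104
t = 67.11 / 1.03632104 ≈ 64.757925

64.7579


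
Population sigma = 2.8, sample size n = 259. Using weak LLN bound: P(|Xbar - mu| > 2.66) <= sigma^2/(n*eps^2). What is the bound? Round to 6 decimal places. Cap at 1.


bound = min(1, sigma^2/(n*eps^2))
sigma^2 = 2.8^2 = 7.84
n*eps^2 = 259 * 2.66^2 = 259 * 7.0756 = 1832.5804
sigma^2/(n*eps^2) = 7.84 / 1832.5804 ≈ 0.00427812

0.004278


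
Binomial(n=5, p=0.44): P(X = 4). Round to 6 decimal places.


P = C(n,k) * p^k * (1-p)^(n-k)
C(5,4) = 5
p^k = 0.44^4 = 0.03748096
(1-p)^(n-k) = 0.56^1 = 0.56
P = 5 * 0.03748096 * 0.56 ≈ 0.104947

0.104947


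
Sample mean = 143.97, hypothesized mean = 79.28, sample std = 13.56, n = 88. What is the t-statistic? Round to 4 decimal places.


t = (xbar - mu0) / (s/sqrt(n))
xbar - mu0 = 143.97 - 79.28 = 64.69
sqrt(88) ≈ 9.38083152
s/sqrt(n) = 13.56 / 9.38083152 ≈ 1.44550086
t = 64.69 / 1.44550086 ≈ 44.752654

44.7527


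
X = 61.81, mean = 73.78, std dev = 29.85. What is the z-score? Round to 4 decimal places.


z = (X - mu) / sigma
X - mu = 61.81 - 73.78 = -11.97
z = -11.97 / 29.85 = -399/995 ≈ -0.401005

-0.4010


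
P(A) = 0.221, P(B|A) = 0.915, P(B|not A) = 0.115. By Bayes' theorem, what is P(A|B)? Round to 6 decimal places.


P(A|B) = P(B|A)*P(A) / P(B), P(B) = P(B|A)*P(A) + P(B|not A)*P(not A)
P(B|A)*P(A) = 0.915 * 0.221 = 0.202215
P(B|not A)*P(not A) = 0.115 * 0.779 = 0.089585
P(B) = 0.202215 + 0.089585 = 0.2918
P(A|B) = 0.202215 / 0.2918 ≈ 0.69299178

0.692992


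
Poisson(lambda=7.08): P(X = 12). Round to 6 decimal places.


P = e^(-lam) * lam^k / k!
e^(-7.08) ≈ 0.0008417731
lam^k = 7.08^12 ≈ 15863502898.301416
k! = 12! = 479001600
P = 0.0008417731 * 15863502898.301416 / 479001600 ≈ 0.027878

0.027878


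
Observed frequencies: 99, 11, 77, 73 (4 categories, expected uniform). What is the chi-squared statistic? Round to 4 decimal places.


chi2 = sum((O-E)^2/E), E = total/4
total = 260, E = 260/4 = 65
(99 - 65)^2 / 65 = 1156 / 65 = 1156/65 ≈ 17.784615
(11 - 65)^2 / 65 = 2916 / 65 = 2916/65 ≈ 44.861538
(77 - 65)^2 / 65 = 144 / 65 = 144/65 ≈ 2.215385
(73 - 65)^2 / 65 = 64 / 65 = 64/65 ≈ 0.984615
chi2 = 856/13 ≈ 65.846154

65.8462


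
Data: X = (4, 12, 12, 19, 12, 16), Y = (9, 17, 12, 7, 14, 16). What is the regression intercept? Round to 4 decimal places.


a = ybar - b*xbar, where b = sum((xi-xbar)(yi-ybar)) / sum((xi-xbar)^2)
n = 6, xbar = 75/6 = 12.5, ybar = 75/6 = 12.5
Sxy = sum((xi-xbar)(yi-ybar)) = 3.5
Sxx = sum((xi-xbar)^2) = 127.5
b = Sxy / Sxx = 7/255 ≈ 0.027451
a = 12.5 - 0.027451 * 12.5 = 620/51 ≈ 12.156863

12.1569


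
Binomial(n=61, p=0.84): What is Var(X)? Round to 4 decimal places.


Var = n*p*(1-p) = 61 * 0.84 * 0.16 = 8.1984

8.1984


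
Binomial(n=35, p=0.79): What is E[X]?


E[X] = n*p = 35 * 0.79 = 27.65

27.65


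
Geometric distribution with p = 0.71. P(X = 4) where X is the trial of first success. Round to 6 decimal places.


P = (1-p)^(k-1) * p
(1-p)^(k-1) = 0.29^3 = 0.024389
P = 0.024389 * 0.71 = 0.01731619

0.017316


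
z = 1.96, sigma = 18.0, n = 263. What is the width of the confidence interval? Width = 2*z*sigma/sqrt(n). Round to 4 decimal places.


width = 2*z*sigma/sqrt(n)
2*z*sigma = 2 * 1.96 * 18.0 = 70.56
sqrt(263) ≈ 16.217275
width = 70.56 / 16.217275 ≈ 4.350916

4.3509


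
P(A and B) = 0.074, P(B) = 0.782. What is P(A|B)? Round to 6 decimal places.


P(A|B) = P(A and B) / P(B) = 0.074 / 0.782 = 37/391 ≈ 0.09462916

0.094629


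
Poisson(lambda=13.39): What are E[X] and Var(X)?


E[X] = Var(X) = lambda = 13.39

13.39, 13.39


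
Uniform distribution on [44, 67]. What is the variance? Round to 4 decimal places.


Var = (b-a)^2 / 12
(b-a)^2 = (67 - 44)^2 = 529
Var = 529/12 ≈ 44.083333

44.0833


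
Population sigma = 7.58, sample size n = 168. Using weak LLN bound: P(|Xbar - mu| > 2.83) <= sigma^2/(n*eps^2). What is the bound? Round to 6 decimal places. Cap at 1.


bound = min(1, sigma^2/(n*eps^2))
sigma^2 = 7.58^2 = 57.4564
n*eps^2 = 168 * 2.83^2 = 168 * 8.0089 = 1345.4952
sigma^2/(n*eps^2) = 57.4564 / 1345.4952 ≈ 0.04270279

0.042703


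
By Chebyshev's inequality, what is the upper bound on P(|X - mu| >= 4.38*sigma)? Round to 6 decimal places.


P <= 1/k^2
k^2 = 4.38^2 = 19.1844
1/k^2 = 1 / 19.1844 ≈ 0.05212569

0.052126


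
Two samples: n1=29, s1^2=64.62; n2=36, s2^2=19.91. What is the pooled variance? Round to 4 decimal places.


sp^2 = ((n1-1)*s1^2 + (n2-1)*s2^2)/(n1+n2-2)
(n1-1)*s1^2 = 28 * 64.62 = 1809.36
(n2-1)*s2^2 = 35 * 19.91 = 696.85
numerator = 1809.36 + 696.85 = 2506.21
n1+n2-2 = 63
sp^2 = 2506.21 / 63 = 35803/900 ≈ 39.781111

39.7811


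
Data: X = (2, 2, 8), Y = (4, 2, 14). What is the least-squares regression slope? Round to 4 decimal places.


b = sum((xi-xbar)(yi-ybar)) / sum((xi-xbar)^2)
n = 3, xbar = 12/3 = 4, ybar = 20/3 ≈ 6.666667
Sxy = sum((xi-xbar)(yi-ybar)) = 44
Sxx = sum((xi-xbar)^2) = 24
b = Sxy / Sxx = 11/6 ≈ 1.833333

1.8333


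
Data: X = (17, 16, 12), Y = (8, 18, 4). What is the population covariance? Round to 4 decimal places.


Cov = (1/n)*sum((xi-xbar)(yi-ybar))
n = 3, xbar = 45/3 = 15, ybar = 30/3 = 10
sum((xi-xbar)(yi-ybar)) = 22
Cov = 22 / 3 = 22/3 ≈ 7.333333

7.3333


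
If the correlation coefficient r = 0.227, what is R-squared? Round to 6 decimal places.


R^2 = r^2 = (0.227)^2 = 0.051529

0.051529


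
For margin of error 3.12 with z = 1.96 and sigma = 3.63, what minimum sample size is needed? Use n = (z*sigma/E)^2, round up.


z*sigma/E = 1.96 * 3.63 / 3.12 = 5929/2600 ≈ 2.280385
(z*sigma/E)^2 ≈ 5.200154
round up: n = 6

6


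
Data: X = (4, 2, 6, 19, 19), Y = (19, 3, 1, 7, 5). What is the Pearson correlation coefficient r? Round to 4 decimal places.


r = sum((xi-xbar)(yi-ybar)) / sqrt(sum((xi-xbar)^2) * sum((yi-ybar)^2))
n = 5, xbar = 50/5 = 10, ybar = 35/5 = 7
Sxy = sum((xi-xbar)(yi-ybar)) = -34
Sxx = sum((xi-xbar)^2) = 278
Syy = sum((yi-ybar)^2) = 200
sqrt(Sxx*Syy) ≈ 235.796522
r = Sxy / sqrt(Sxx*Syy) = -34 / 235.796522 ≈ -0.144192

-0.1442


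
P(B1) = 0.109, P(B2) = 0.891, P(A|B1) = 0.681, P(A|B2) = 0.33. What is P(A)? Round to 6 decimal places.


P(A) = P(A|B1)*P(B1) + P(A|B2)*P(B2)
P(A|B1)*P(B1) = 0.681 * 0.109 = 0.074229
P(A|B2)*P(B2) = 0.33 * 0.891 = 0.29403
P(A) = 0.074229 + 0.29403 = 0.368259

0.368259


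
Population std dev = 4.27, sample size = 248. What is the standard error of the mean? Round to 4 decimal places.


SE = sigma / sqrt(n)
sqrt(248) ≈ 15.748016
SE = 4.27 / 15.748016 ≈ 0.271145

0.2711


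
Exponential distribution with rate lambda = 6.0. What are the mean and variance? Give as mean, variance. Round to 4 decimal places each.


mean = 1/lam, var = 1/lam^2
mean = 1 / 6.0 = 1/6 ≈ 0.166667
lam^2 = 6.0^2 = 36
var = 1 / 36 = 1/36 ≈ 0.027778

0.1667, 0.0278


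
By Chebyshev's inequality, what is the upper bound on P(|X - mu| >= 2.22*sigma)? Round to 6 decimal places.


P <= 1/k^2
k^2 = 2.22^2 = 4.9284
1/k^2 = 1 / 4.9284 ≈ 0.20290561

0.202906


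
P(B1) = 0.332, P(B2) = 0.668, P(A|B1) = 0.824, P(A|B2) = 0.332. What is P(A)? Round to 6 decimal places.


P(A) = P(A|B1)*P(B1) + P(A|B2)*P(B2)
P(A|B1)*P(B1) = 0.824 * 0.332 = 0.273568
P(A|B2)*P(B2) = 0.332 * 0.668 = 0.221776
P(A) = 0.273568 + 0.221776 = 0.495344

0.495344


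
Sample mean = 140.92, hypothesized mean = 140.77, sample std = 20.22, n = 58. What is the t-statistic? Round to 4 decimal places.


t = (xbar - mu0) / (s/sqrt(n))
xbar - mu0 = 140.92 - 140.77 = 0.15
sqrt(58) ≈ 7.61577311
s/sqrt(n) = 20.22 / 7.61577311 ≈ 2.65501607
t = 0.15 / 2.65501607 ≈ 0.056497

0.0565


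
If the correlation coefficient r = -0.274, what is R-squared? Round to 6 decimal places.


R^2 = r^2 = (-0.274)^2 = 0.075076

0.075076


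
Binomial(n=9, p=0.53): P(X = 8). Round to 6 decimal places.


P = C(n,k) * p^k * (1-p)^(n-k)
C(9,8) = 9
p^k = 0.53^8 ≈ 0.006225969
(1-p)^(n-k) = 0.47^1 = 0.47
P = 9 * 0.006225969 * 0.47 ≈ 0.026336

0.026336


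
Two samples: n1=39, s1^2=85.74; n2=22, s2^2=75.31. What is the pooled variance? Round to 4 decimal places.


sp^2 = ((n1-1)*s1^2 + (n2-1)*s2^2)/(n1+n2-2)
(n1-1)*s1^2 = 38 * 85.74 = 3258.12
(n2-1)*s2^2 = 21 * 75.31 = 1581.51
numerator = 3258.12 + 1581.51 = 4839.63
n1+n2-2 = 59
sp^2 = 4839.63 / 59 = 483963/5900 ≈ 82.027627

82.0276


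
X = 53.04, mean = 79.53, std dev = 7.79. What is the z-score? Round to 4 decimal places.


z = (X - mu) / sigma
X - mu = 53.04 - 79.53 = -26.49
z = -26.49 / 7.79 = -2649/779 ≈ -3.400513

-3.4005


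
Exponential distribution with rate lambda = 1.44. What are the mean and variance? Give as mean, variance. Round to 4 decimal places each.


mean = 1/lam, var = 1/lam^2
mean = 1 / 1.44 = 25/36 ≈ 0.694444
lam^2 = 1.44^2 = 2.0736
var = 1 / 2.0736 = 625/1296 ≈ 0.482253

0.6944, 0.4823


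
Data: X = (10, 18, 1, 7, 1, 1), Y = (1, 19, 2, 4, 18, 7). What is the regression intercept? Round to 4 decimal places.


a = ybar - b*xbar, where b = sum((xi-xbar)(yi-ybar)) / sum((xi-xbar)^2)
n = 6, xbar = 38/6 = 19/3 ≈ 6.333333, ybar = 51/6 = 8.5
Sxy = sum((xi-xbar)(yi-ybar)) = 84
Sxx = sum((xi-xbar)^2) = 706/3 ≈ 235.333333
b = Sxy / Sxx = 126/353 ≈ 0.356941
a = 8.5 - 0.356941 * 6.333333 = 4405/706 ≈ 6.239377

6.2394


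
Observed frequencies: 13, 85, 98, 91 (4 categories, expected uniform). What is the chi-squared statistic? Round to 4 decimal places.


chi2 = sum((O-E)^2/E), E = total/4
total = 287, E = 287/4 = 71.75
(13 - 71.75)^2 / 71.75 = 3451.5625 / 71.75 = 55225/1148 ≈ 48.105401
(85 - 71.75)^2 / 71.75 = 175.5625 / 71.75 = 2809/1148 ≈ 2.446864
(98 - 71.75)^2 / 71.75 = 689.0625 / 71.75 = 1575/164 ≈ 9.603659
(91 - 71.75)^2 / 71.75 = 370.5625 / 71.75 = 847/164 ≈ 5.164634
chi2 = 18747/287 ≈ 65.320557

65.3206


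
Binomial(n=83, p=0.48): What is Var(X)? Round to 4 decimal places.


Var = n*p*(1-p) = 83 * 0.48 * 0.52 = 20.7168

20.7168


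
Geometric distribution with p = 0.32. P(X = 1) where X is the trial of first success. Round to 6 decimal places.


P = (1-p)^(k-1) * p
(1-p)^(k-1) = 0.68^0 = 1
P = 1 * 0.32 = 0.32

0.320000


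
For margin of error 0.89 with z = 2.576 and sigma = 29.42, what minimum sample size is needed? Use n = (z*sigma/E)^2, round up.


z*sigma/E = 2.576 * 29.42 / 0.89 ≈ 85.152719
(z*sigma/E)^2 ≈ 7250.985570
round up: n = 7251

7251


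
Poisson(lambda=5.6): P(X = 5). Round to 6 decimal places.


P = e^(-lam) * lam^k / k!
e^(-5.6) ≈ 0.003697864
lam^k = 5.6^5 = 5507.31776
k! = 5! = 120
P = 0.003697864 * 5507.31776 / 120 ≈ 0.169711

0.169711


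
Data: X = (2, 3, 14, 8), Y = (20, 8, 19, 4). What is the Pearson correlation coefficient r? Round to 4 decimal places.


r = sum((xi-xbar)(yi-ybar)) / sqrt(sum((xi-xbar)^2) * sum((yi-ybar)^2))
n = 4, xbar = 27/4 = 6.75, ybar = 51/4 = 12.75
Sxy = sum((xi-xbar)(yi-ybar)) = 17.75
Sxx = sum((xi-xbar)^2) = 90.75
Syy = sum((yi-ybar)^2) = 190.75
sqrt(Sxx*Syy) ≈ 131.569611
r = Sxy / sqrt(Sxx*Syy) = 17.75 / 131.569611 ≈ 0.134910

0.1349


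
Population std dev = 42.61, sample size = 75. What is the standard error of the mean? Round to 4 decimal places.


SE = sigma / sqrt(n)
sqrt(75) ≈ 8.660254
SE = 42.61 / 8.660254 ≈ 4.920179

4.9202


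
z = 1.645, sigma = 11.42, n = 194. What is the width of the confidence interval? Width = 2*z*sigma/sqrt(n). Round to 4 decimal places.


width = 2*z*sigma/sqrt(n)
2*z*sigma = 2 * 1.645 * 11.42 = 37.5718
sqrt(194) ≈ 13.928388
width = 37.5718 / 13.928388 ≈ 2.697498

2.6975


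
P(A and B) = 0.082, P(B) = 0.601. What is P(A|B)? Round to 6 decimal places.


P(A|B) = P(A and B) / P(B) = 0.082 / 0.601 = 82/601 ≈ 0.13643927

0.136439


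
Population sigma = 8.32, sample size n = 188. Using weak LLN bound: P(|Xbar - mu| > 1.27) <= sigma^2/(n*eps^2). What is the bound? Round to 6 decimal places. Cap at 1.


bound = min(1, sigma^2/(n*eps^2))
sigma^2 = 8.32^2 = 69.2224
n*eps^2 = 188 * 1.27^2 = 188 * 1.6129 = 303.2252
sigma^2/(n*eps^2) = 69.2224 / 303.2252 ≈ 0.22828709

0.228287


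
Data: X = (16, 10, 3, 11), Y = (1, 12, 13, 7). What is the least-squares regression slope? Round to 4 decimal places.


b = sum((xi-xbar)(yi-ybar)) / sum((xi-xbar)^2)
n = 4, xbar = 40/4 = 10, ybar = 33/4 = 8.25
Sxy = sum((xi-xbar)(yi-ybar)) = -78
Sxx = sum((xi-xbar)^2) = 86
b = Sxy / Sxx = -39/43 ≈ -0.906977

-0.9070


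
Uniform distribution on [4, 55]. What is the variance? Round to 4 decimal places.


Var = (b-a)^2 / 12
(b-a)^2 = (55 - 4)^2 = 2601
Var = 2601/12 = 216.75

216.7500


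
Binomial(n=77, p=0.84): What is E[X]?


E[X] = n*p = 77 * 0.84 = 64.68

64.68


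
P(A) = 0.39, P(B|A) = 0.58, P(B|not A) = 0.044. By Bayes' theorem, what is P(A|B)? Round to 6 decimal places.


P(A|B) = P(B|A)*P(A) / P(B), P(B) = P(B|A)*P(A) + P(B|not A)*P(not A)
P(B|A)*P(A) = 0.58 * 0.39 = 0.2262
P(B|not A)*P(not A) = 0.044 * 0.61 = 0.02684
P(B) = 0.2262 + 0.02684 = 0.25304
P(A|B) = 0.2262 / 0.25304 = 5655/6326 ≈ 0.89392981

0.893930


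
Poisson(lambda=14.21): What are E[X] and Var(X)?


E[X] = Var(X) = lambda = 14.21

14.21, 14.21


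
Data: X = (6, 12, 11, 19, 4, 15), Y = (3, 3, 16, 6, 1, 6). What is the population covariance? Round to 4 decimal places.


Cov = (1/n)*sum((xi-xbar)(yi-ybar))
n = 6, xbar = 67/6 ≈ 11.166667, ybar = 35/6 ≈ 5.833333
sum((xi-xbar)(yi-ybar)) = 283/6 ≈ 47.166667
Cov = 47.166667 / 6 = 283/36 ≈ 7.861111

7.8611


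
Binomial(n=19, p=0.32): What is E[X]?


E[X] = n*p = 19 * 0.32 = 6.08

6.08


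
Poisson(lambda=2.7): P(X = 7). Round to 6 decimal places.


P = e^(-lam) * lam^k / k!
e^(-2.7) ≈ 0.06720551
lam^k = 2.7^7 ≈ 1046.035320
k! = 7! = 5040
P = 0.06720551 * 1046.035320 / 5040 ≈ 0.013948

0.013948


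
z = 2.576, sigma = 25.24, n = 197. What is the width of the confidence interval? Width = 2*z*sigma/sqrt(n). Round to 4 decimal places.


width = 2*z*sigma/sqrt(n)
2*z*sigma = 2 * 2.576 * 25.24 = 130.03648
sqrt(197) ≈ 14.035669
width = 130.03648 / 14.035669 ≈ 9.264716

9.2647


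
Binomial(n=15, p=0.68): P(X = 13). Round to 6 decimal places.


P = C(n,k) * p^k * (1-p)^(n-k)
C(15,13) = 105
p^k = 0.68^13 ≈ 0.006646850
(1-p)^(n-k) = 0.32^2 = 0.1024
P = 105 * 0.006646850 * 0.1024 ≈ 0.071467

0.071467


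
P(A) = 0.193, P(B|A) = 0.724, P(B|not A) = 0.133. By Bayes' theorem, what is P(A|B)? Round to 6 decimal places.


P(A|B) = P(B|A)*P(A) / P(B), P(B) = P(B|A)*P(A) + P(B|not A)*P(not A)
P(B|A)*P(A) = 0.724 * 0.193 = 0.139732
P(B|not A)*P(not A) = 0.133 * 0.807 = 0.107331
P(B) = 0.139732 + 0.107331 = 0.247063
P(A|B) = 0.139732 / 0.247063 ≈ 0.56557234

0.565572


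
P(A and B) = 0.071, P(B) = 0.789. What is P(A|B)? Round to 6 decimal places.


P(A|B) = P(A and B) / P(B) = 0.071 / 0.789 = 71/789 ≈ 0.08998733

0.089987


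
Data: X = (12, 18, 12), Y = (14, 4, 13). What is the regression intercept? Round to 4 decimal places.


a = ybar - b*xbar, where b = sum((xi-xbar)(yi-ybar)) / sum((xi-xbar)^2)
n = 3, xbar = 42/3 = 14, ybar = 31/3 ≈ 10.333333
Sxy = sum((xi-xbar)(yi-ybar)) = -38
Sxx = sum((xi-xbar)^2) = 24
b = Sxy / Sxx = -19/12 ≈ -1.583333
a = 10.333333 - (-1.583333) * 14 = 32.5

32.5000


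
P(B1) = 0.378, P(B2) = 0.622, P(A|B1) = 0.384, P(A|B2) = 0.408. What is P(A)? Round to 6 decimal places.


P(A) = P(A|B1)*P(B1) + P(A|B2)*P(B2)
P(A|B1)*P(B1) = 0.384 * 0.378 = 0.145152
P(A|B2)*P(B2) = 0.408 * 0.622 = 0.253776
P(A) = 0.145152 + 0.253776 = 0.398928

0.398928
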